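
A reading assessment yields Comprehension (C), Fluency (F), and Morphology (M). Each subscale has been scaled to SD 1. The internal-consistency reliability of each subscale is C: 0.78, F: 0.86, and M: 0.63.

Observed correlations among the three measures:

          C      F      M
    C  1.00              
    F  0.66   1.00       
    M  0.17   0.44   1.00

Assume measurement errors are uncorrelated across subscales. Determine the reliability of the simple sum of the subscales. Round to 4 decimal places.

0.8682

Var(C+F+M) = 3 + 2·[0.66 + 0.17 + 0.44] = 3 + 2.54 = 5.54.
With uncorrelated errors the cross-covariances are all true-score covariance, so they carry over unchanged; only the diagonal terms shrink to ρᵢσᵢ².
True-score variance = [0.78 + 0.86 + 0.63] + 2.54 = 2.27 + 2.54 = 4.81.
Reliability = 4.81 / 5.54 = 0.8682.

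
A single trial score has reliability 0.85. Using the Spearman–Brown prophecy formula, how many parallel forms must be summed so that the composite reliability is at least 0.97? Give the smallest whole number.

k ≥ ρ*(1−ρ₁)/(ρ₁(1−ρ*)) = 0.97·0.15 / (0.85·0.03) = 5.706.
Smallest integer k = 6.

6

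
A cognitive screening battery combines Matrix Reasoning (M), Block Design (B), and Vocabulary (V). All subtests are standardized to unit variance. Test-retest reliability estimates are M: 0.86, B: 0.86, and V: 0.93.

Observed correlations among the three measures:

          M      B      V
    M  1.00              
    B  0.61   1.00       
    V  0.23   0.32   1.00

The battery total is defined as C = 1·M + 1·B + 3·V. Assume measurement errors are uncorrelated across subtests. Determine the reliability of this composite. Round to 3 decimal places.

0.941

Var(C) = 1 + 1 + 3² + 2·[0.61 + 3·0.23 + 3·0.32] = 11 + 4.52 = 15.52.
With uncorrelated errors the cross-covariances are all true-score covariance, so they carry over unchanged; only the diagonal terms shrink to ρᵢσᵢ².
True-score variance = [0.86 + 0.86 + 3²·0.93] + 4.52 = 10.09 + 4.52 = 14.61.
Reliability = 14.61 / 15.52 = 0.941.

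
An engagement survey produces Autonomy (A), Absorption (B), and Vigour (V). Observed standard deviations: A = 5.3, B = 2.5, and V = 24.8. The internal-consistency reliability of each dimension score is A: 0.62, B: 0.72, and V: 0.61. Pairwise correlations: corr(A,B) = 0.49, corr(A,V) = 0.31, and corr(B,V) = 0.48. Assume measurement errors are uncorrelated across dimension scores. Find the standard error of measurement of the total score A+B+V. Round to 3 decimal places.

Var(total) = 649.38 + 153.998 = 803.378.
True-score variance = 397.09 + 153.998 = 551.088, so reliability = 0.6860.
Error variance = 803.378 − 551.088 = 252.29; SEM = √252.29 = 15.884.

15.884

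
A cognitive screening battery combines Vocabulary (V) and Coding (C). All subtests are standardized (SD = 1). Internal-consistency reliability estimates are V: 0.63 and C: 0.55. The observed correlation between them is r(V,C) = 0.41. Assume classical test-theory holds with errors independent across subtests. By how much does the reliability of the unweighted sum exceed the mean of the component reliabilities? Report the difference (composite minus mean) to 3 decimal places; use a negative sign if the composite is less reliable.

0.119

Var(sum) = 2 + 0.82 = 2.82; true-score variance = 1.18 + 0.82 = 2; composite reliability = 0.7092.
Mean component reliability = 0.5900.
Difference = 0.7092 − 0.5900 = 0.119.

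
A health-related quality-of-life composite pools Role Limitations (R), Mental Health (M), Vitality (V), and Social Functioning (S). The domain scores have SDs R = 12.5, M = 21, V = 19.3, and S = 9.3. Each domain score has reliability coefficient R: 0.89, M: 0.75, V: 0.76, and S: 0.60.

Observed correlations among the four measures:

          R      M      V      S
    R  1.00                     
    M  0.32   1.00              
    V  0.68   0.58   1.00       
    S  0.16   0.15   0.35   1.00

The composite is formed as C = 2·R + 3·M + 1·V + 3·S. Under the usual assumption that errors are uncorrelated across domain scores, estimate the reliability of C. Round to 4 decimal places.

0.8530

Var(C) = 2²·12.5² + 3²·21² + 19.3² + 3²·9.3² + 2·[6·12.5·21·0.32 + 2·12.5·19.3·0.68 + 6·12.5·9.3·0.16 + 3·21·19.3·0.58 + 9·21·9.3·0.15 + 3·19.3·9.3·0.35] = 5744.9 + 4202.08 = 9946.98.
Under uncorrelated errors the observed covariances equal the true-score covariances, so only the own-variance terms attenuate.
True-score variance = [2²·12.5²·0.89 + 3²·21²·0.75 + 19.3²·0.76 + 3²·9.3²·0.60] + 4202.08 = 4283.14 + 4202.08 = 8485.22.
Reliability = 8485.22 / 9946.98 = 0.8530.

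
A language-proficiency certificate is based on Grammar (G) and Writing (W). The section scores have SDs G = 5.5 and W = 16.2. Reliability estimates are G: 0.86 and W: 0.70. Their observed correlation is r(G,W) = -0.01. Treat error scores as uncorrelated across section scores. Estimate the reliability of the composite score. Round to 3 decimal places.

0.715

Var(G+W) = 5.5² + 16.2² + 2·[5.5·16.2·(-0.01)] = 292.69 − 1.782 = 290.908.
With uncorrelated errors the cross-covariances are all true-score covariance, so they carry over unchanged; only the diagonal terms shrink to ρᵢσᵢ².
True-score variance = [5.5²·0.86 + 16.2²·0.70] − 1.782 = 209.723 − 1.782 = 207.941.
Reliability = 207.941 / 290.908 = 0.715.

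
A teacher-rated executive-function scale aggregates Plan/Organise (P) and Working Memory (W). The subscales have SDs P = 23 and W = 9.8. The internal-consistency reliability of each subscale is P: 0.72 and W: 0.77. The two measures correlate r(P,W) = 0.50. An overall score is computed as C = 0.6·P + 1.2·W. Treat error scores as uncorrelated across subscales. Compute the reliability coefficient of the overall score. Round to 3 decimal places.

Var(C) = 0.6²·23² + 1.2²·9.8² + 2·[0.72·23·9.8·0.50] = 328.738 + 162.288 = 491.026.
Under uncorrelated errors the observed covariances equal the true-score covariances, so only the own-variance terms attenuate.
True-score variance = [0.6²·23²·0.72 + 1.2²·9.8²·0.77] + 162.288 = 243.606 + 162.288 = 405.894.
Reliability = 405.894 / 491.026 = 0.827.

0.827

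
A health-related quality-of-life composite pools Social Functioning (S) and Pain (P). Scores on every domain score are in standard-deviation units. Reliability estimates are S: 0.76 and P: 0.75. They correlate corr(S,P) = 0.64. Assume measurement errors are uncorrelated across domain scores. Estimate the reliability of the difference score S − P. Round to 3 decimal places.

0.319

Var(S−P) = 1 + 1 − 2·0.64 = 2 − 1.28 = 0.72.
Under uncorrelated errors the observed covariances equal the true-score covariances, so only the own-variance terms attenuate.
True-score variance = [0.76 + 0.75] − 1.28 = 1.51 − 1.28 = 0.23.
Reliability = 0.23 / 0.72 = 0.319.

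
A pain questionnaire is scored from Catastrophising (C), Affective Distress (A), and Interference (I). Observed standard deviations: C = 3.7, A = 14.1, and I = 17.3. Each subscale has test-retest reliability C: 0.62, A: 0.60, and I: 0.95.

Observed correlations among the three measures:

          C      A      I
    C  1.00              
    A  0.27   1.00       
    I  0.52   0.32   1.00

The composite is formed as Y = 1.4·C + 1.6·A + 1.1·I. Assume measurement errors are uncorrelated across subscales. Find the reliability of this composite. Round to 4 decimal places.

0.8267

Var(Y) = 1.4²·3.7² + 1.6²·14.1² + 1.1²·17.3² + 2·[2.24·3.7·14.1·0.27 + 1.54·3.7·17.3·0.52 + 1.76·14.1·17.3·0.32] = 897.927 + 440.386 = 1338.31.
With uncorrelated errors the cross-covariances are all true-score covariance, so they carry over unchanged; only the diagonal terms shrink to ρᵢσᵢ².
True-score variance = [1.4²·3.7²·0.62 + 1.6²·14.1²·0.60 + 1.1²·17.3²·0.95] + 440.386 = 666.042 + 440.386 = 1106.43.
Reliability = 1106.43 / 1338.31 = 0.8267.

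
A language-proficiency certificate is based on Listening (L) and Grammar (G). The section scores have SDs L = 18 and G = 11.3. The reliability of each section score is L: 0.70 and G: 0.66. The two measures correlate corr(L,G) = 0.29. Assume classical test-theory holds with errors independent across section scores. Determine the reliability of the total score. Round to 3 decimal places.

Var(L+G) = 18² + 11.3² + 2·[18·11.3·0.29] = 451.69 + 117.972 = 569.662.
With uncorrelated errors the cross-covariances are all true-score covariance, so they carry over unchanged; only the diagonal terms shrink to ρᵢσᵢ².
True-score variance = [18²·0.70 + 11.3²·0.66] + 117.972 = 311.075 + 117.972 = 429.047.
Reliability = 429.047 / 569.662 = 0.753.

0.753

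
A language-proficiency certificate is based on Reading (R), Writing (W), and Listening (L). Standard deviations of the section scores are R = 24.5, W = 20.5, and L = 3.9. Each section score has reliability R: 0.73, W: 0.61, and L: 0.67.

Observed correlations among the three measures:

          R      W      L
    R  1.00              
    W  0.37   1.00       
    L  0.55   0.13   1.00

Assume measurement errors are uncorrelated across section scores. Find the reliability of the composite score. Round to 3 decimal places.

Var(R+W+L) = 24.5² + 20.5² + 3.9² + 2·[24.5·20.5·0.37 + 24.5·3.9·0.55 + 20.5·3.9·0.13] = 1035.71 + 497.557 = 1533.27.
Under uncorrelated errors the observed covariances equal the true-score covariances, so only the own-variance terms attenuate.
True-score variance = [24.5²·0.73 + 20.5²·0.61 + 3.9²·0.67] + 497.557 = 704.726 + 497.557 = 1202.28.
Reliability = 1202.28 / 1533.27 = 0.784.

0.784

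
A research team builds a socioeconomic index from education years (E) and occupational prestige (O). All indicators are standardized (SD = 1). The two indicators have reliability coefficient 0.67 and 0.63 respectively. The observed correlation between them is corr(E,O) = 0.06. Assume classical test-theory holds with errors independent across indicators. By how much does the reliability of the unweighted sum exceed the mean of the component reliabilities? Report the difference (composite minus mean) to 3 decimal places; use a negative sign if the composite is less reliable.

Var(sum) = 2 + 0.12 = 2.12; true-score variance = 1.3 + 0.12 = 1.42; composite reliability = 0.6698.
Mean component reliability = 0.6500.
Difference = 0.6698 − 0.6500 = 0.020.

0.020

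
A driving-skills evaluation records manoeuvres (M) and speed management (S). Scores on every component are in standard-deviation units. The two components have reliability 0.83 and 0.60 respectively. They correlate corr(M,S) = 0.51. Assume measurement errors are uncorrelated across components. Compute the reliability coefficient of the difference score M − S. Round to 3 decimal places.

Var(M−S) = 1 + 1 − 2·0.51 = 2 − 1.02 = 0.98.
Because errors are independent across components, Cov(Tᵢ,Tⱼ) = Cov(Xᵢ,Xⱼ); the off-diagonal part of the true-score variance is the same as above.
True-score variance = [0.83 + 0.60] − 1.02 = 1.43 − 1.02 = 0.41.
Reliability = 0.41 / 0.98 = 0.418.

0.418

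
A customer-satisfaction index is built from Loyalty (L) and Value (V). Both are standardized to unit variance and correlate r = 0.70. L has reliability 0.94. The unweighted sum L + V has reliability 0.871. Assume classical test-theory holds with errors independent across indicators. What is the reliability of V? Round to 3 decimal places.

Var(L+V) = 2 + 2·0.70 = 3.400.
True-score variance = ρ_L + ρ_V + 2·0.70, so 0.871 = (0.94 + ρ_V + 1.40) / 3.400.
ρ_V = 0.871·3.400 − 0.94 − 1.40 = 0.621.

0.621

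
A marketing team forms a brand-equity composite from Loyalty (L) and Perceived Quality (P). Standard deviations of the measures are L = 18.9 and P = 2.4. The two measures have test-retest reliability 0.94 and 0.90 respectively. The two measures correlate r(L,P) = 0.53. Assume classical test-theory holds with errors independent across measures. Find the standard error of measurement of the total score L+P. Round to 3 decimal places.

4.691

Var(total) = 362.97 + 48.0816 = 411.052.
True-score variance = 340.961 + 48.0816 = 389.043, so reliability = 0.9465.
Error variance = 411.052 − 389.043 = 22.0086; SEM = √22.0086 = 4.691.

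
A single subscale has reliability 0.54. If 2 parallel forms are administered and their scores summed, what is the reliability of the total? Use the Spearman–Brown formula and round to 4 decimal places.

0.7013

ρ_k = kρ / (1 + (k−1)ρ) = 2·0.54 / (1 + 1·0.54) = 1.080 / 1.540 = 0.7013.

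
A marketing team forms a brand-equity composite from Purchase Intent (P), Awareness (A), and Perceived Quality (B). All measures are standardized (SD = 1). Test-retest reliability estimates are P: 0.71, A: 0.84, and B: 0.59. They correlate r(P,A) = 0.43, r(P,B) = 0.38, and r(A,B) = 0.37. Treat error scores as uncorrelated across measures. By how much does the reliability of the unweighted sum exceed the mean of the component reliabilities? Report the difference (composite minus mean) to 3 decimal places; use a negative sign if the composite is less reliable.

0.126

Var(sum) = 3 + 2.36 = 5.36; true-score variance = 2.14 + 2.36 = 4.5; composite reliability = 0.8396.
Mean component reliability = 0.7133.
Difference = 0.8396 − 0.7133 = 0.126.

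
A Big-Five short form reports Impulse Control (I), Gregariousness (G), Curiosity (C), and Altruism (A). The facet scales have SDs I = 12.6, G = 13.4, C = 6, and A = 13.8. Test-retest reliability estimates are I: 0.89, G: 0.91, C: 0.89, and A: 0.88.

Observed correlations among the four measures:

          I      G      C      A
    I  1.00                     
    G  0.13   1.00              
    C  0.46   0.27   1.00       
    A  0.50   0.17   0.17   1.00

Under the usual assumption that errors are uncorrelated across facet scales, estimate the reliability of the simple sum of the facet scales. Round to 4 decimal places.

Var(I+G+C+A) = 12.6² + 13.4² + 6² + 13.8² + 2·[12.6·13.4·0.13 + 12.6·6·0.46 + 12.6·13.8·0.50 + 13.4·6·0.27 + 13.4·13.8·0.17 + 6·13.8·0.17] = 564.76 + 421.771 = 986.531.
Under uncorrelated errors the observed covariances equal the true-score covariances, so only the own-variance terms attenuate.
True-score variance = [12.6²·0.89 + 13.4²·0.91 + 6²·0.89 + 13.8²·0.88] + 421.771 = 504.323 + 421.771 = 926.094.
Reliability = 926.094 / 986.531 = 0.9387.

0.9387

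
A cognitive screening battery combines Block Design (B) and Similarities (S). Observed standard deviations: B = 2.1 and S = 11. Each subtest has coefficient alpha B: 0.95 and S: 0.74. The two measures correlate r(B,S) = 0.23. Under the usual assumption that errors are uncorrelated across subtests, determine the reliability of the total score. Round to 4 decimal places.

Var(B+S) = 2.1² + 11² + 2·[2.1·11·0.23] = 125.41 + 10.626 = 136.036.
Under uncorrelated errors the observed covariances equal the true-score covariances, so only the own-variance terms attenuate.
True-score variance = [2.1²·0.95 + 11²·0.74] + 10.626 = 93.7295 + 10.626 = 104.355.
Reliability = 104.355 / 136.036 = 0.7671.

0.7671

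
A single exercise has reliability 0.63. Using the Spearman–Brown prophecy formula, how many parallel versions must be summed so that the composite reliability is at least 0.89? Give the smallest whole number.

k ≥ ρ*(1−ρ₁)/(ρ₁(1−ρ*)) = 0.89·0.37 / (0.63·0.11) = 4.752.
Smallest integer k = 5.

5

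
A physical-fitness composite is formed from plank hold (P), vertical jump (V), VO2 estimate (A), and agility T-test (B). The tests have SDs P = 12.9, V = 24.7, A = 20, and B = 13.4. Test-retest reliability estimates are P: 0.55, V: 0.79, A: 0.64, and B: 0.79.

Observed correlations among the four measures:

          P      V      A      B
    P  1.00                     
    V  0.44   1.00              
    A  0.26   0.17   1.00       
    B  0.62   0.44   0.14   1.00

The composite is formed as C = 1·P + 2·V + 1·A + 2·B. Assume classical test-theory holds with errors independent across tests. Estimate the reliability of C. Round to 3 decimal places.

Var(C) = 12.9² + 2²·24.7² + 20² + 2²·13.4² + 2·[2·12.9·24.7·0.44 + 12.9·20·0.26 + 2·12.9·13.4·0.62 + 2·24.7·20·0.17 + 4·24.7·13.4·0.44 + 2·20·13.4·0.14] = 3725.01 + 2774.69 = 6499.7.
With uncorrelated errors the cross-covariances are all true-score covariance, so they carry over unchanged; only the diagonal terms shrink to ρᵢσᵢ².
True-score variance = [12.9²·0.55 + 2²·24.7²·0.79 + 20²·0.64 + 2²·13.4²·0.79] + 2774.69 = 2842.82 + 2774.69 = 5617.51.
Reliability = 5617.51 / 6499.7 = 0.864.

0.864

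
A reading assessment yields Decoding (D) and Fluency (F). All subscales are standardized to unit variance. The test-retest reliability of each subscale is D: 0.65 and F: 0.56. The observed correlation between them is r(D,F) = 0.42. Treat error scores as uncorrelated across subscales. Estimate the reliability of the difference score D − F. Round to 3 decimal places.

Var(D−F) = 1 + 1 − 2·0.42 = 2 − 0.84 = 1.16.
Because errors are independent across components, Cov(Tᵢ,Tⱼ) = Cov(Xᵢ,Xⱼ); the off-diagonal part of the true-score variance is the same as above.
True-score variance = [0.65 + 0.56] − 0.84 = 1.21 − 0.84 = 0.37.
Reliability = 0.37 / 1.16 = 0.319.

0.319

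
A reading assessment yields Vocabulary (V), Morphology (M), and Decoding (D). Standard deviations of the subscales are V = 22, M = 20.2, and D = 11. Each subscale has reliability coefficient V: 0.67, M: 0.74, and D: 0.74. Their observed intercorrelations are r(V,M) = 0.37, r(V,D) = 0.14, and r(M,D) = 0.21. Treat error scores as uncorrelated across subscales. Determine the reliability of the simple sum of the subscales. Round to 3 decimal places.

0.802

Var(V+M+D) = 22² + 20.2² + 11² + 2·[22·20.2·0.37 + 22·11·0.14 + 20.2·11·0.21] = 1013.04 + 489.94 = 1502.98.
Because errors are independent across components, Cov(Tᵢ,Tⱼ) = Cov(Xᵢ,Xⱼ); the off-diagonal part of the true-score variance is the same as above.
True-score variance = [22²·0.67 + 20.2²·0.74 + 11²·0.74] + 489.94 = 715.77 + 489.94 = 1205.71.
Reliability = 1205.71 / 1502.98 = 0.802.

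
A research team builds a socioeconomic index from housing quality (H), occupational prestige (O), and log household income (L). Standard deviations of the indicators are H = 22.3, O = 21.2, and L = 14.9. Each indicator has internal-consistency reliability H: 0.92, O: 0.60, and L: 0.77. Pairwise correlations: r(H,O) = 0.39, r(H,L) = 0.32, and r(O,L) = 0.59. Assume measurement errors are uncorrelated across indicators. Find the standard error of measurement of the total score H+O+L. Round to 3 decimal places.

16.451

Var(total) = 1168.74 + 954.144 = 2122.88.
True-score variance = 898.119 + 954.144 = 1852.26, so reliability = 0.8725.
Error variance = 2122.88 − 1852.26 = 270.621; SEM = √270.621 = 16.451.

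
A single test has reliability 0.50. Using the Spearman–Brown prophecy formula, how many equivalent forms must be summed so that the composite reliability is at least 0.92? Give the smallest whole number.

12

k ≥ ρ*(1−ρ₁)/(ρ₁(1−ρ*)) = 0.92·0.50 / (0.50·0.08) = 11.500.
Smallest integer k = 12.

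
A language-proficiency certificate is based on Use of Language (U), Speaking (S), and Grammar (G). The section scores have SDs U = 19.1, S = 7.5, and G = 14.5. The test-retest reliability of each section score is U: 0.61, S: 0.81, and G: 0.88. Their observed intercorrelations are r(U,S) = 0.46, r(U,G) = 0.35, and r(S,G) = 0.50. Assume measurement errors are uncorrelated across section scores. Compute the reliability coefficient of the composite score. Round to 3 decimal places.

0.833

Var(U+S+G) = 19.1² + 7.5² + 14.5² + 2·[19.1·7.5·0.46 + 19.1·14.5·0.35 + 7.5·14.5·0.50] = 631.31 + 434.405 = 1065.72.
With uncorrelated errors the cross-covariances are all true-score covariance, so they carry over unchanged; only the diagonal terms shrink to ρᵢσᵢ².
True-score variance = [19.1²·0.61 + 7.5²·0.81 + 14.5²·0.88] + 434.405 = 453.117 + 434.405 = 887.522.
Reliability = 887.522 / 1065.72 = 0.833.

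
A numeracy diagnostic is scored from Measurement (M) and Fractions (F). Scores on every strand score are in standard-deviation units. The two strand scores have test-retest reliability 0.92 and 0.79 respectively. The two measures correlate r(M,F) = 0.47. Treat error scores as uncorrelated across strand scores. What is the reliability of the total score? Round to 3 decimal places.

Var(M+F) = 2 + 2·[0.47] = 2 + 0.94 = 2.94.
Under uncorrelated errors the observed covariances equal the true-score covariances, so only the own-variance terms attenuate.
True-score variance = [0.92 + 0.79] + 0.94 = 1.71 + 0.94 = 2.65.
Reliability = 2.65 / 2.94 = 0.901.

0.901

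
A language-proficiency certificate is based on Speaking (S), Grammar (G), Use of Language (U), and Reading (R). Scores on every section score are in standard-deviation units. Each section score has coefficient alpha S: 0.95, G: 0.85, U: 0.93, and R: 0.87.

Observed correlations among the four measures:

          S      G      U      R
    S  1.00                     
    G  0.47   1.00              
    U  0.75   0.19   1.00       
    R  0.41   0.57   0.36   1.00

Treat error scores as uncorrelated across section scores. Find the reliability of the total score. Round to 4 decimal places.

0.9579

Var(S+G+U+R) = 4 + 2·[0.47 + 0.75 + 0.41 + 0.19 + 0.57 + 0.36] = 4 + 5.5 = 9.5.
With uncorrelated errors the cross-covariances are all true-score covariance, so they carry over unchanged; only the diagonal terms shrink to ρᵢσᵢ².
True-score variance = [0.95 + 0.85 + 0.93 + 0.87] + 5.5 = 3.6 + 5.5 = 9.1.
Reliability = 9.1 / 9.5 = 0.9579.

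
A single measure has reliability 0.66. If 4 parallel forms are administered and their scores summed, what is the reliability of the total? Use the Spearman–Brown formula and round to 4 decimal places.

0.8859

ρ_k = kρ / (1 + (k−1)ρ) = 4·0.66 / (1 + 3·0.66) = 2.640 / 2.980 = 0.8859.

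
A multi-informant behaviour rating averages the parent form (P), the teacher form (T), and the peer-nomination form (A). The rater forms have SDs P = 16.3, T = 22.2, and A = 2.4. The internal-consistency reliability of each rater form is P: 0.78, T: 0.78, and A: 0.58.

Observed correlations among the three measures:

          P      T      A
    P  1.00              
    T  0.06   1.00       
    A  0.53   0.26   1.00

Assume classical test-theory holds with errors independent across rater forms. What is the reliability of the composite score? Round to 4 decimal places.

0.8069

Var(P+T+A) = 16.3² + 22.2² + 2.4² + 2·[16.3·22.2·0.06 + 16.3·2.4·0.53 + 22.2·2.4·0.26] = 764.29 + 112.596 = 876.886.
Because errors are independent across components, Cov(Tᵢ,Tⱼ) = Cov(Xᵢ,Xⱼ); the off-diagonal part of the true-score variance is the same as above.
True-score variance = [16.3²·0.78 + 22.2²·0.78 + 2.4²·0.58] + 112.596 = 594.994 + 112.596 = 707.59.
Reliability = 707.59 / 876.886 = 0.8069.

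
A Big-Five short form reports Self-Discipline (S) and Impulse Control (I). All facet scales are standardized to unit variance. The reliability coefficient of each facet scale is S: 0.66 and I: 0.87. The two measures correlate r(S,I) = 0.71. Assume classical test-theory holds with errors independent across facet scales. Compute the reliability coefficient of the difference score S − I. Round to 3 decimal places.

Var(S−I) = 1 + 1 − 2·0.71 = 2 − 1.42 = 0.58.
Under uncorrelated errors the observed covariances equal the true-score covariances, so only the own-variance terms attenuate.
True-score variance = [0.66 + 0.87] − 1.42 = 1.53 − 1.42 = 0.11.
Reliability = 0.11 / 0.58 = 0.190.

0.190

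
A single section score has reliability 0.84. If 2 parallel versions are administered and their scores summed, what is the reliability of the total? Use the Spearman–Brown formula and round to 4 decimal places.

0.9130

ρ_k = kρ / (1 + (k−1)ρ) = 2·0.84 / (1 + 1·0.84) = 1.680 / 1.840 = 0.9130.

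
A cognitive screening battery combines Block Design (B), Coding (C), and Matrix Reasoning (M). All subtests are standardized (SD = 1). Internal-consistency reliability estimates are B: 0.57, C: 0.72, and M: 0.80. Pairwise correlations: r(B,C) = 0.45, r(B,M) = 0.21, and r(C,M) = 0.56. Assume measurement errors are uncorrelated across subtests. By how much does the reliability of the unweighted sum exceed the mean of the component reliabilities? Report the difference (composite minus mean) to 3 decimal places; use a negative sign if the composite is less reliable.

0.136

Var(sum) = 3 + 2.44 = 5.44; true-score variance = 2.09 + 2.44 = 4.53; composite reliability = 0.8327.
Mean component reliability = 0.6967.
Difference = 0.8327 − 0.6967 = 0.136.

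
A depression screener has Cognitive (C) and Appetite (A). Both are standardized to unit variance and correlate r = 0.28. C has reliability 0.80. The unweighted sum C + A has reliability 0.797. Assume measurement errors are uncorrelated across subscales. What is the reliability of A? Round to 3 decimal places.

Var(C+A) = 2 + 2·0.28 = 2.560.
True-score variance = ρ_C + ρ_A + 2·0.28, so 0.797 = (0.80 + ρ_A + 0.56) / 2.560.
ρ_A = 0.797·2.560 − 0.80 − 0.56 = 0.680.

0.680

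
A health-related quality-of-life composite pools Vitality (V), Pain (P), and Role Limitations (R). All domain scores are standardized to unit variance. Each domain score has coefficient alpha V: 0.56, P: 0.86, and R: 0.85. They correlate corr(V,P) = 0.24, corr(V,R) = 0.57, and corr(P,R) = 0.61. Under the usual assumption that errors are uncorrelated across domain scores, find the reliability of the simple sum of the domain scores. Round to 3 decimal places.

0.875

Var(V+P+R) = 3 + 2·[0.24 + 0.57 + 0.61] = 3 + 2.84 = 5.84.
Under uncorrelated errors the observed covariances equal the true-score covariances, so only the own-variance terms attenuate.
True-score variance = [0.56 + 0.86 + 0.85] + 2.84 = 2.27 + 2.84 = 5.11.
Reliability = 5.11 / 5.84 = 0.875.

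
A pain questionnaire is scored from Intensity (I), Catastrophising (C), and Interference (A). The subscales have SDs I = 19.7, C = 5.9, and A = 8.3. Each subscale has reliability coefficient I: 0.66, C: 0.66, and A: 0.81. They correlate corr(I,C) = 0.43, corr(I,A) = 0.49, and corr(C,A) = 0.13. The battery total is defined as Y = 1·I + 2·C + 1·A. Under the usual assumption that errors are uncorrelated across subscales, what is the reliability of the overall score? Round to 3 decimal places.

0.804

Var(Y) = 19.7² + 2²·5.9² + 8.3² + 2·[2·19.7·5.9·0.43 + 19.7·8.3·0.49 + 2·5.9·8.3·0.13] = 596.22 + 385.62 = 981.84.
With uncorrelated errors the cross-covariances are all true-score covariance, so they carry over unchanged; only the diagonal terms shrink to ρᵢσᵢ².
True-score variance = [19.7²·0.66 + 2²·5.9²·0.66 + 8.3²·0.81] + 385.62 = 403.839 + 385.62 = 789.458.
Reliability = 789.458 / 981.84 = 0.804.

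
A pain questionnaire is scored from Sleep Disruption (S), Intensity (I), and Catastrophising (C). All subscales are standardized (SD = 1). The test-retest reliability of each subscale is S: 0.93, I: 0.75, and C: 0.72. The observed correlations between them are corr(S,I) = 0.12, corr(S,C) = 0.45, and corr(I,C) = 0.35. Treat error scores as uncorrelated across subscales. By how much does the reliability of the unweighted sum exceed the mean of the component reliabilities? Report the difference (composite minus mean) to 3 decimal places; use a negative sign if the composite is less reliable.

0.076

Var(sum) = 3 + 1.84 = 4.84; true-score variance = 2.4 + 1.84 = 4.24; composite reliability = 0.8760.
Mean component reliability = 0.8000.
Difference = 0.8760 − 0.8000 = 0.076.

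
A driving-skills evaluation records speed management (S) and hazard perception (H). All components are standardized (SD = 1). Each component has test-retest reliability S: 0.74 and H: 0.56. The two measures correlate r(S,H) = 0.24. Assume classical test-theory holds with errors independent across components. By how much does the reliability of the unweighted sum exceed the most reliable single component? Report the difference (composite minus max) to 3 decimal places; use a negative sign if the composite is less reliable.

-0.022

Var(sum) = 2 + 0.48 = 2.48; true-score variance = 1.3 + 0.48 = 1.78; composite reliability = 0.7177.
Max component reliability = 0.7400.
Difference = 0.7177 − 0.7400 = -0.022.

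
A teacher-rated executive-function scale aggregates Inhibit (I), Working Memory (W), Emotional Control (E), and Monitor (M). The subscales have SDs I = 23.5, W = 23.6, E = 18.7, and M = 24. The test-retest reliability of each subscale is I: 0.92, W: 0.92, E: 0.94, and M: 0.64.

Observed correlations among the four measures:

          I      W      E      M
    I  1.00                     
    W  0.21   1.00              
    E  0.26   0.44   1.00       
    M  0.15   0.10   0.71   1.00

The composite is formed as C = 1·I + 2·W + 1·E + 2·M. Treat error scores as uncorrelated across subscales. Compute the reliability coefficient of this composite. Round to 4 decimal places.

Var(C) = 23.5² + 2²·23.6² + 18.7² + 2²·24² + 2·[2·23.5·23.6·0.21 + 23.5·18.7·0.26 + 2·23.5·24·0.15 + 2·23.6·18.7·0.44 + 4·23.6·24·0.10 + 2·18.7·24·0.71] = 5433.78 + 3537.21 = 8970.99.
Under uncorrelated errors the observed covariances equal the true-score covariances, so only the own-variance terms attenuate.
True-score variance = [23.5²·0.92 + 2²·23.6²·0.92 + 18.7²·0.94 + 2²·24²·0.64] + 3537.21 = 4360.95 + 3537.21 = 7898.16.
Reliability = 7898.16 / 8970.99 = 0.8804.

0.8804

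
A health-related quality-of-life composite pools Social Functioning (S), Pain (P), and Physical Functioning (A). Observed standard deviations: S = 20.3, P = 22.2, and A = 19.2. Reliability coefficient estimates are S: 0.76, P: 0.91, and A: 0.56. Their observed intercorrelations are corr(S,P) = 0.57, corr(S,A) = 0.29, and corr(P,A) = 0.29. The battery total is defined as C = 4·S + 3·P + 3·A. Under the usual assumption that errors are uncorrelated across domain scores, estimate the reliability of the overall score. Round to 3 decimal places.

0.865

Var(C) = 4²·20.3² + 3²·22.2² + 3²·19.2² + 2·[12·20.3·22.2·0.57 + 12·20.3·19.2·0.29 + 9·22.2·19.2·0.29] = 14346.8 + 11102.7 = 25449.5.
Because errors are independent across components, Cov(Tᵢ,Tⱼ) = Cov(Xᵢ,Xⱼ); the off-diagonal part of the true-score variance is the same as above.
True-score variance = [4²·20.3²·0.76 + 3²·22.2²·0.91 + 3²·19.2²·0.56] + 11102.7 = 10905.3 + 11102.7 = 22008.1.
Reliability = 22008.1 / 25449.5 = 0.865.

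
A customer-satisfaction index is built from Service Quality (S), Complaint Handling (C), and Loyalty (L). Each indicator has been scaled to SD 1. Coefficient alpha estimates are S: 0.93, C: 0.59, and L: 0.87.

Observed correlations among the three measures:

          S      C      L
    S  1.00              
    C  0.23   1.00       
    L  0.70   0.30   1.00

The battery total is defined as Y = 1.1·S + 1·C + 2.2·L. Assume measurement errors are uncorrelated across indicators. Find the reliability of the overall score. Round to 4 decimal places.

Var(Y) = 1.1² + 1 + 2.2² + 2·[1.1·0.23 + 2.42·0.70 + 2.2·0.30] = 7.05 + 5.214 = 12.264.
Because errors are independent across components, Cov(Tᵢ,Tⱼ) = Cov(Xᵢ,Xⱼ); the off-diagonal part of the true-score variance is the same as above.
True-score variance = [1.1²·0.93 + 0.59 + 2.2²·0.87] + 5.214 = 5.9261 + 5.214 = 11.1401.
Reliability = 11.1401 / 12.264 = 0.9084.

0.9084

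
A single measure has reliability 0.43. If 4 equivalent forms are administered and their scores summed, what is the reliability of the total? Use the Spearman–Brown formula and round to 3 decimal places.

ρ_k = kρ / (1 + (k−1)ρ) = 4·0.43 / (1 + 3·0.43) = 1.720 / 2.290 = 0.751.

0.751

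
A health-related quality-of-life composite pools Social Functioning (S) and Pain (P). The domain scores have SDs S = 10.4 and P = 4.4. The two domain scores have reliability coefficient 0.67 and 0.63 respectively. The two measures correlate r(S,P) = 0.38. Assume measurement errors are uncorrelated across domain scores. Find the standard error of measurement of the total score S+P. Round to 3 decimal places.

6.546

Var(total) = 127.52 + 34.7776 = 162.298.
True-score variance = 84.664 + 34.7776 = 119.442, so reliability = 0.7359.
Error variance = 162.298 − 119.442 = 42.856; SEM = √42.856 = 6.546.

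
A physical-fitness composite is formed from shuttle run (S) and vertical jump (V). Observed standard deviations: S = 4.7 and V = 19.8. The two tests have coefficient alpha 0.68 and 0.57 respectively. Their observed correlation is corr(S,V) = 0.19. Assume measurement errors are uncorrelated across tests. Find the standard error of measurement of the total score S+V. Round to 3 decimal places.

Var(total) = 414.13 + 35.3628 = 449.493.
True-score variance = 238.484 + 35.3628 = 273.847, so reliability = 0.6092.
Error variance = 449.493 − 273.847 = 175.646; SEM = √175.646 = 13.253.

13.253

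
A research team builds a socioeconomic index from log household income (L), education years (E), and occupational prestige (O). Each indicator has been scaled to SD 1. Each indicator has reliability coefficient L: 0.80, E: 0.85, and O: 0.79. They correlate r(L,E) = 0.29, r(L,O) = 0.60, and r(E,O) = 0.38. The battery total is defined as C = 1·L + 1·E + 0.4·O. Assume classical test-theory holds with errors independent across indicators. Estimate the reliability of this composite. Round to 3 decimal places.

0.891

Var(C) = 1 + 1 + 0.4² + 2·[0.29 + 0.4·0.60 + 0.4·0.38] = 2.16 + 1.364 = 3.524.
Under uncorrelated errors the observed covariances equal the true-score covariances, so only the own-variance terms attenuate.
True-score variance = [0.80 + 0.85 + 0.4²·0.79] + 1.364 = 1.7764 + 1.364 = 3.1404.
Reliability = 3.1404 / 3.524 = 0.891.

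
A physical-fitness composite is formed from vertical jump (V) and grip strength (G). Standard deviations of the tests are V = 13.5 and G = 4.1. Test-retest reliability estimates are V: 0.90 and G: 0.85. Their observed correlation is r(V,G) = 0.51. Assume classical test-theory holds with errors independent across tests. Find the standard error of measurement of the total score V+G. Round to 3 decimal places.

Var(total) = 199.06 + 56.457 = 255.517.
True-score variance = 178.314 + 56.457 = 234.77, so reliability = 0.9188.
Error variance = 255.517 − 234.77 = 20.7465; SEM = √20.7465 = 4.555.

4.555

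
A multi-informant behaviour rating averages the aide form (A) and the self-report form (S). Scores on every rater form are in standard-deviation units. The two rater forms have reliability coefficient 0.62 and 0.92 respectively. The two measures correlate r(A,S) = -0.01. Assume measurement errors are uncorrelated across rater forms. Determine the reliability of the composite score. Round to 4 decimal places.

0.7677

Var(A+S) = 2 + 2·[(-0.01)] = 2 − 0.02 = 1.98.
Under uncorrelated errors the observed covariances equal the true-score covariances, so only the own-variance terms attenuate.
True-score variance = [0.62 + 0.92] − 0.02 = 1.54 − 0.02 = 1.52.
Reliability = 1.52 / 1.98 = 0.7677.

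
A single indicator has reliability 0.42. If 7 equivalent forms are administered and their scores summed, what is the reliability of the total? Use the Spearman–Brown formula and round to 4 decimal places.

0.8352

ρ_k = kρ / (1 + (k−1)ρ) = 7·0.42 / (1 + 6·0.42) = 2.940 / 3.520 = 0.8352.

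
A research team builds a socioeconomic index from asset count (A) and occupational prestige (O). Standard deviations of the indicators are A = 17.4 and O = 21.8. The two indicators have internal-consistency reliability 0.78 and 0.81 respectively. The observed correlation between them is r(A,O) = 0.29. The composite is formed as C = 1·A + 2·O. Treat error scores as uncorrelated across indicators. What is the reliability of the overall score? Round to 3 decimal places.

Var(C) = 17.4² + 2²·21.8² + 2·[2·17.4·21.8·0.29] = 2203.72 + 440.011 = 2643.73.
Under uncorrelated errors the observed covariances equal the true-score covariances, so only the own-variance terms attenuate.
True-score variance = [17.4²·0.78 + 2²·21.8²·0.81] + 440.011 = 1775.93 + 440.011 = 2215.94.
Reliability = 2215.94 / 2643.73 = 0.838.

0.838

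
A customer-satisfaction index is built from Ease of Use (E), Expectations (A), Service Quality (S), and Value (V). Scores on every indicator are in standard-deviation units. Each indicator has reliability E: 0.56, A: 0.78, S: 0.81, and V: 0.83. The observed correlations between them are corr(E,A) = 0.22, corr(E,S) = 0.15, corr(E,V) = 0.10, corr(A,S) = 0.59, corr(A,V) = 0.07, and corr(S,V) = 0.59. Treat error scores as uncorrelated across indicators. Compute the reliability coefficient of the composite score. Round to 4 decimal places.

Var(E+A+S+V) = 4 + 2·[0.22 + 0.15 + 0.10 + 0.59 + 0.07 + 0.59] = 4 + 3.44 = 7.44.
With uncorrelated errors the cross-covariances are all true-score covariance, so they carry over unchanged; only the diagonal terms shrink to ρᵢσᵢ².
True-score variance = [0.56 + 0.78 + 0.81 + 0.83] + 3.44 = 2.98 + 3.44 = 6.42.
Reliability = 6.42 / 7.44 = 0.8629.

0.8629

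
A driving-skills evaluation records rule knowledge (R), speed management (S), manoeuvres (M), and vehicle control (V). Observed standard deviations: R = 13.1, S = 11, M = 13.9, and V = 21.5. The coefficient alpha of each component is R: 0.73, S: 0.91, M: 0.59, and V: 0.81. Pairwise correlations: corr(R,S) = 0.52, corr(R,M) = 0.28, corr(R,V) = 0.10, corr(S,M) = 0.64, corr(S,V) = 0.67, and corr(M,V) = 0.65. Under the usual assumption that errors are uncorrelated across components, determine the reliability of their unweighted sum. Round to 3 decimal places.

Var(R+S+M+V) = 13.1² + 11² + 13.9² + 21.5² + 2·[13.1·11·0.52 + 13.1·13.9·0.28 + 13.1·21.5·0.10 + 11·13.9·0.64 + 11·21.5·0.67 + 13.9·21.5·0.65] = 948.07 + 1209.29 = 2157.36.
With uncorrelated errors the cross-covariances are all true-score covariance, so they carry over unchanged; only the diagonal terms shrink to ρᵢσᵢ².
True-score variance = [13.1²·0.73 + 11²·0.91 + 13.9²·0.59 + 21.5²·0.81] + 1209.29 = 723.802 + 1209.29 = 1933.09.
Reliability = 1933.09 / 2157.36 = 0.896.

0.896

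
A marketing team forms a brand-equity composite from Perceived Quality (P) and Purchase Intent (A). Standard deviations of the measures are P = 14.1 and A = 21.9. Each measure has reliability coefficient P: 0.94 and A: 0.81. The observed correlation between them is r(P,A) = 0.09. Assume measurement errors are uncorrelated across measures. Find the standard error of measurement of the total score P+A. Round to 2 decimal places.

10.15

Var(total) = 678.42 + 55.5822 = 734.002.
True-score variance = 575.365 + 55.5822 = 630.948, so reliability = 0.8596.
Error variance = 734.002 − 630.948 = 103.054; SEM = √103.054 = 10.15.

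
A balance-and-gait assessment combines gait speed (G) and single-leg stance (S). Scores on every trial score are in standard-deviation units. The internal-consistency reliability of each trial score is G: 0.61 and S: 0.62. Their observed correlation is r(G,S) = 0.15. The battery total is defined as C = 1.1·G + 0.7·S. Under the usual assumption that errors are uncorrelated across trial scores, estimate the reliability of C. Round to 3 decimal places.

0.659

Var(C) = 1.1² + 0.7² + 2·[0.77·0.15] = 1.7 + 0.231 = 1.931.
Under uncorrelated errors the observed covariances equal the true-score covariances, so only the own-variance terms attenuate.
True-score variance = [1.1²·0.61 + 0.7²·0.62] + 0.231 = 1.0419 + 0.231 = 1.2729.
Reliability = 1.2729 / 1.931 = 0.659.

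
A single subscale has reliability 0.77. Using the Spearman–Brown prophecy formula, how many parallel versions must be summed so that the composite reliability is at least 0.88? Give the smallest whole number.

k ≥ ρ*(1−ρ₁)/(ρ₁(1−ρ*)) = 0.88·0.23 / (0.77·0.12) = 2.190.
Smallest integer k = 3.

3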